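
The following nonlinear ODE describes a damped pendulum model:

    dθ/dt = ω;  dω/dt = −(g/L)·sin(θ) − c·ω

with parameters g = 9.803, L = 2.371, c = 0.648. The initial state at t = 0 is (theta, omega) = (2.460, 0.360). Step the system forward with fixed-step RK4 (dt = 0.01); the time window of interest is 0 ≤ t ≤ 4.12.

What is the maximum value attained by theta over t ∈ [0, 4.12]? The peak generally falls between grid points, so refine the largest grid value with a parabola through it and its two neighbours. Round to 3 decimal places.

t=0.000: state=(2.460, 0.360)
step 1 (dt=0.01): k1=(0.360, -2.838), k2=(0.346, -2.823), k3=(0.346, -2.823), k4=(0.332, -2.809); state += dt/6·(k1+2k2+2k3+k4)
t=0.010: state=(2.463, 0.332)
t=0.020: state=(2.467, 0.304)
t=0.030: state=(2.470, 0.276)
continuing one RK4 step at a time; state shown every 20 steps (Δt=0.2):
t=0.200: state=(2.479, -0.161)
t=0.400: state=(2.398, -0.639)
t=0.600: state=(2.222, -1.130)
t=0.800: state=(1.943, -1.665)
t=1.000: state=(1.555, -2.220)
t=1.200: state=(1.061, -2.692)
t=1.400: state=(0.495, -2.900)
t=1.600: state=(-0.072, -2.701)
t=1.800: state=(-0.560, -2.124)
t=2.000: state=(-0.908, -1.339)
t=2.200: state=(-1.093, -0.518)
t=2.400: state=(-1.119, 0.243)
t=2.600: state=(-1.003, 0.893)
t=2.800: state=(-0.772, 1.388)
t=3.000: state=(-0.463, 1.667)
t=3.200: state=(-0.123, 1.685)
t=3.400: state=(0.194, 1.447)
t=3.600: state=(0.443, 1.021)
t=3.800: state=(0.597, 0.505)
t=4.000: state=(0.645, -0.013)
t=4.120: state=(0.626, -0.297)
largest grid value and its neighbours: theta(0.120)=2.48354, theta(0.130)=2.48379, theta(0.140)=2.48379
parabola through these three points peaks at t≈0.135 with theta≈2.48382

max theta = 2.484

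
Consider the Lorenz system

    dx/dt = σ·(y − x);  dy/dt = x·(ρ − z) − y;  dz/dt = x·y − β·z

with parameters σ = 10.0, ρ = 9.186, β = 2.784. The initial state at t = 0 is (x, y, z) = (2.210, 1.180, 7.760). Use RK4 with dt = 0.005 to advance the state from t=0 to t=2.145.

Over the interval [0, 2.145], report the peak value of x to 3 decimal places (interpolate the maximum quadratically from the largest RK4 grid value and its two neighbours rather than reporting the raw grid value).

max x = 6.860

t=0.000: state=(2.210, 1.180, 7.760)
step 1 (dt=0.005): k1=(-10.300, 1.971, -18.996), k2=(-9.993, 2.034, -18.883), k3=(-9.999, 2.034, -18.883), k4=(-9.698, 2.094, -18.770); state += dt/6·(k1+2k2+2k3+k4)
t=0.005: state=(2.160, 1.190, 7.666)
t=0.010: state=(2.113, 1.201, 7.572)
t=0.015: state=(2.069, 1.212, 7.480)
continuing one RK4 step at a time; state shown every 20 steps (Δt=0.1):
t=0.100: state=(1.657, 1.470, 6.086)
t=0.200: state=(1.695, 1.919, 4.850)
t=0.300: state=(2.068, 2.586, 4.039)
t=0.400: state=(2.735, 3.557, 3.702)
t=0.500: state=(3.719, 4.864, 3.998)
t=0.600: state=(4.983, 6.320, 5.185)
t=0.700: state=(6.235, 7.291, 7.347)
t=0.800: state=(6.856, 6.949, 9.757)
t=0.900: state=(6.387, 5.428, 11.020)
t=1.000: state=(5.199, 3.929, 10.679)
t=1.100: state=(4.069, 3.144, 9.471)
t=1.200: state=(3.399, 2.979, 8.139)
t=1.300: state=(3.199, 3.201, 7.034)
t=1.400: state=(3.369, 3.691, 6.304)
t=1.500: state=(3.818, 4.382, 6.038)
t=1.600: state=(4.463, 5.167, 6.308)
t=1.700: state=(5.164, 5.822, 7.112)
t=1.800: state=(5.692, 6.048, 8.241)
t=1.900: state=(5.815, 5.697, 9.228)
t=2.000: state=(5.488, 4.991, 9.632)
t=2.100: state=(4.920, 4.331, 9.394)
t=2.145: state=(4.664, 4.122, 9.142)
largest grid value and its neighbours: x(0.805)=6.85930, x(0.810)=6.85949, x(0.815)=6.85673
parabola through these three points peaks at t≈0.808 with x≈6.85977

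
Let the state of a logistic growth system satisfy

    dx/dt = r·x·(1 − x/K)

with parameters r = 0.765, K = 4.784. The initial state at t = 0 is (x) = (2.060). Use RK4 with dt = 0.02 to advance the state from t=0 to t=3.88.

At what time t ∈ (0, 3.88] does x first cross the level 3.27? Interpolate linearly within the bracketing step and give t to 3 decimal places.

t = 1.372

t=0.000: state=(2.060)
step 1 (dt=0.02): k1=(0.897), k2=(0.898), k3=(0.898), k4=(0.899); state += dt/6·(k1+2k2+2k3+k4)
t=0.020: state=(2.078)
t=0.040: state=(2.096)
t=0.060: state=(2.114)
continuing one RK4 step at a time; state shown every 10 steps (Δt=0.2):
t=0.200: state=(2.241)
t=0.400: state=(2.424)
t=0.600: state=(2.606)
t=0.800: state=(2.786)
t=1.000: state=(2.962)
t=1.200: state=(3.131)
t=1.360: state=(3.261)
next step: t=1.380: state=(3.276) — x has crossed 3.27
linear interpolation between t=1.360 (3.26064) and t=1.380 (3.27648) → t≈1.372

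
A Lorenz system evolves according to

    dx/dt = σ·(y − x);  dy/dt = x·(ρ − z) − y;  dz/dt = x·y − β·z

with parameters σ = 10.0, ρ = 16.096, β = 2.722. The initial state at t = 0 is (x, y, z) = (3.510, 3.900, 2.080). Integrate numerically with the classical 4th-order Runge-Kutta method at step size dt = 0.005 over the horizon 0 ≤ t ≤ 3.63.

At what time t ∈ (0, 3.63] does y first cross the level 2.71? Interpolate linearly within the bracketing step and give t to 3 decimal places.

t=0.000: state=(3.510, 3.900, 2.080)
step 1 (dt=0.005): k1=(3.900, 45.296, 8.027), k2=(4.935, 45.249, 8.409), k3=(4.908, 45.282, 8.417), k4=(5.919, 45.265, 8.809); state += dt/6·(k1+2k2+2k3+k4)
t=0.005: state=(3.535, 4.126, 2.122)
t=0.010: state=(3.569, 4.353, 2.168)
t=0.015: state=(3.613, 4.580, 2.218)
continuing one RK4 step at a time; state shown every 40 steps (Δt=0.2):
t=0.200: state=(9.764, 14.289, 11.241)
t=0.390: state=(8.785, 2.997, 23.793)
next step: t=0.395: state=(8.495, 2.654, 23.593) — y has crossed 2.71
linear interpolation between t=0.390 (2.99671) and t=0.395 (2.65432) → t≈0.394

t = 0.394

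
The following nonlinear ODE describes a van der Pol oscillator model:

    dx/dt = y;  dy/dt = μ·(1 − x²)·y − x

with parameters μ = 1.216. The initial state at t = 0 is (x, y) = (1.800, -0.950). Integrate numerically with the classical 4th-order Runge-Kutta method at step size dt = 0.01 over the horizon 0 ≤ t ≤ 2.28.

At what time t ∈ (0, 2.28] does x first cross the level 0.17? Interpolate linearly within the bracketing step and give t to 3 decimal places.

t=0.000: state=(1.800, -0.950)
step 1 (dt=0.01): k1=(-0.950, 0.788), k2=(-0.946, 0.762), k3=(-0.946, 0.762), k4=(-0.942, 0.737); state += dt/6·(k1+2k2+2k3+k4)
t=0.010: state=(1.791, -0.942)
t=0.020: state=(1.781, -0.935)
t=0.030: state=(1.772, -0.929)
continuing one RK4 step at a time; state shown every 10 steps (Δt=0.1):
t=0.100: state=(1.708, -0.893)
t=0.200: state=(1.620, -0.870)
t=0.300: state=(1.533, -0.871)
t=0.400: state=(1.445, -0.890)
t=0.500: state=(1.355, -0.924)
t=0.600: state=(1.260, -0.973)
t=0.700: state=(1.160, -1.037)
t=0.800: state=(1.052, -1.119)
t=0.900: state=(0.935, -1.220)
t=1.000: state=(0.807, -1.344)
t=1.100: state=(0.666, -1.496)
t=1.200: state=(0.507, -1.681)
t=1.300: state=(0.328, -1.902)
t=1.370: state=(0.189, -2.078)
next step: t=1.380: state=(0.168, -2.105) — x has crossed 0.17
linear interpolation between t=1.370 (0.18897) and t=1.380 (0.16805) → t≈1.379

t = 1.379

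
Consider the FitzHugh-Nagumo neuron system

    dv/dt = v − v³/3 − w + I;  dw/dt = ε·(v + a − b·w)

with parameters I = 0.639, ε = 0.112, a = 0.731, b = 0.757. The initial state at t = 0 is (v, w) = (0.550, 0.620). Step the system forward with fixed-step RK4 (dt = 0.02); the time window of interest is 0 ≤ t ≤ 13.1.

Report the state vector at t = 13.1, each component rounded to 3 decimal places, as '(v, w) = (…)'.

t=0.000: state=(0.550, 0.620)
step 1 (dt=0.02): k1=(0.514, 0.091), k2=(0.516, 0.091), k3=(0.516, 0.091), k4=(0.519, 0.092); state += dt/6·(k1+2k2+2k3+k4)
t=0.020: state=(0.560, 0.622)
t=0.040: state=(0.571, 0.624)
t=0.060: state=(0.581, 0.626)
continuing one RK4 step at a time; state shown every 25 steps (Δt=0.5):
t=0.500: state=(0.834, 0.672)
t=1.000: state=(1.131, 0.738)
t=1.500: state=(1.358, 0.817)
t=2.000: state=(1.477, 0.901)
t=2.500: state=(1.512, 0.986)
t=3.000: state=(1.500, 1.068)
t=3.500: state=(1.464, 1.145)
t=4.000: state=(1.415, 1.216)
t=4.500: state=(1.358, 1.282)
t=5.000: state=(1.295, 1.342)
t=5.500: state=(1.226, 1.395)
t=6.000: state=(1.150, 1.443)
t=6.500: state=(1.065, 1.484)
t=7.000: state=(0.966, 1.518)
t=7.500: state=(0.849, 1.545)
t=8.000: state=(0.701, 1.563)
t=8.500: state=(0.501, 1.572)
t=9.000: state=(0.208, 1.566)
t=9.500: state=(-0.252, 1.541)
t=10.000: state=(-0.936, 1.486)
t=10.500: state=(-1.600, 1.393)
t=11.000: state=(-1.895, 1.278)
t=11.500: state=(-1.948, 1.159)
t=12.000: state=(-1.930, 1.044)
t=12.500: state=(-1.895, 0.936)
t=13.000: state=(-1.856, 0.835)
t=13.100: state=(-1.848, 0.815)

(v, w) = (-1.848, 0.815)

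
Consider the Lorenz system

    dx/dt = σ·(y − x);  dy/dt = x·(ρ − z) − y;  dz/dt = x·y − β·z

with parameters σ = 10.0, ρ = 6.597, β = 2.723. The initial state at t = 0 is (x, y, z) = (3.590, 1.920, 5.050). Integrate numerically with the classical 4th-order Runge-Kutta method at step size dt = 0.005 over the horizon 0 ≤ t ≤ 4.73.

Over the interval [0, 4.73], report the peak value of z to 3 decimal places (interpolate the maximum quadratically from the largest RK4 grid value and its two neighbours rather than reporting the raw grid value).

t=0.000: state=(3.590, 1.920, 5.050)
step 1 (dt=0.005): k1=(-16.700, 3.634, -6.858), k2=(-16.192, 3.621, -6.860), k3=(-16.205, 3.623, -6.857), k4=(-15.709, 3.611, -6.857); state += dt/6·(k1+2k2+2k3+k4)
t=0.005: state=(3.509, 1.938, 5.016)
t=0.010: state=(3.433, 1.956, 4.981)
t=0.015: state=(3.361, 1.974, 4.947)
continuing one RK4 step at a time; state shown every 40 steps (Δt=0.2):
t=0.200: state=(2.557, 2.661, 3.904)
t=0.400: state=(3.200, 3.671, 3.673)
t=0.600: state=(4.220, 4.700, 4.614)
t=0.800: state=(4.790, 4.816, 6.139)
t=1.000: state=(4.361, 3.985, 6.698)
t=1.200: state=(3.646, 3.371, 6.085)
t=1.400: state=(3.360, 3.346, 5.291)
t=1.600: state=(3.531, 3.695, 4.927)
t=1.800: state=(3.917, 4.111, 5.126)
t=2.000: state=(4.196, 4.261, 5.640)
t=2.200: state=(4.155, 4.061, 5.974)
t=2.400: state=(3.912, 3.789, 5.892)
t=2.600: state=(3.735, 3.690, 5.597)
t=2.800: state=(3.738, 3.780, 5.387)
t=3.000: state=(3.865, 3.939, 5.392)
t=3.200: state=(3.988, 4.028, 5.556)
t=3.400: state=(4.010, 3.992, 5.707)
t=3.600: state=(3.939, 3.895, 5.726)
t=3.800: state=(3.861, 3.833, 5.636)
t=4.000: state=(3.839, 3.844, 5.541)
t=4.200: state=(3.873, 3.899, 5.516)
t=4.400: state=(3.922, 3.942, 5.561)
t=4.600: state=(3.943, 3.943, 5.622)
t=4.730: state=(3.936, 3.925, 5.643)
largest grid value and its neighbours: z(0.970)=6.70836, z(0.975)=6.70870, z(0.980)=6.70816
parabola through these three points peaks at t≈0.974 with z≈6.70870

max z = 6.709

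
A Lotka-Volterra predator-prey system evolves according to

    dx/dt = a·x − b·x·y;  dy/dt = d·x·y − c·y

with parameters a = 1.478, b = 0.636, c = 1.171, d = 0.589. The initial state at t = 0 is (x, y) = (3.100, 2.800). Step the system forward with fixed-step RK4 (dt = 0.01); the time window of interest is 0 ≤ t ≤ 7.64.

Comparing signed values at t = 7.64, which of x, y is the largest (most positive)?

largest component: y

t=0.000: state=(3.100, 2.800)
step 1 (dt=0.01): k1=(-0.939, 1.834), k2=(-0.955, 1.832), k3=(-0.955, 1.832), k4=(-0.972, 1.830); state += dt/6·(k1+2k2+2k3+k4)
t=0.010: state=(3.090, 2.818)
t=0.020: state=(3.081, 2.837)
t=0.030: state=(3.070, 2.855)
continuing one RK4 step at a time; state shown every 25 steps (Δt=0.25):
t=0.250: state=(2.775, 3.227)
t=0.500: state=(2.344, 3.512)
t=0.750: state=(1.924, 3.585)
t=1.000: state=(1.586, 3.460)
t=1.250: state=(1.350, 3.201)
t=1.500: state=(1.204, 2.880)
t=1.750: state=(1.132, 2.550)
t=2.000: state=(1.119, 2.245)
t=2.250: state=(1.158, 1.979)
t=2.500: state=(1.245, 1.762)
t=2.750: state=(1.381, 1.594)
t=3.000: state=(1.566, 1.477)
t=3.250: state=(1.803, 1.412)
t=3.500: state=(2.087, 1.402)
t=3.750: state=(2.409, 1.456)
t=4.000: state=(2.740, 1.588)
t=4.250: state=(3.029, 1.813)
t=4.500: state=(3.205, 2.145)
t=4.750: state=(3.190, 2.570)
t=5.000: state=(2.958, 3.024)
t=5.250: state=(2.565, 3.393)
t=5.500: state=(2.127, 3.576)
t=5.750: state=(1.743, 3.544)
t=6.000: state=(1.456, 3.343)
t=6.250: state=(1.267, 3.045)
t=6.500: state=(1.160, 2.714)
t=6.750: state=(1.118, 2.393)
t=7.000: state=(1.132, 2.106)
t=7.250: state=(1.196, 1.865)
t=7.500: state=(1.307, 1.672)
t=7.640: state=(1.390, 1.586)
compare at T: x=1.390, y=1.586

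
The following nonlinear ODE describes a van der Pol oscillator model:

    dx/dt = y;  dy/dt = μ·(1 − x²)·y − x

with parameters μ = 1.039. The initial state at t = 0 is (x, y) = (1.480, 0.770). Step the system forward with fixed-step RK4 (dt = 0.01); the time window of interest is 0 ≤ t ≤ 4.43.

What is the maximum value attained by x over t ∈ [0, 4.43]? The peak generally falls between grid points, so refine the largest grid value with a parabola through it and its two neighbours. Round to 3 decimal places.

max x = 1.612

t=0.000: state=(1.480, 0.770)
step 1 (dt=0.01): k1=(0.770, -2.432), k2=(0.758, -2.430), k3=(0.758, -2.430), k4=(0.746, -2.427); state += dt/6·(k1+2k2+2k3+k4)
t=0.010: state=(1.488, 0.746)
t=0.020: state=(1.495, 0.721)
t=0.030: state=(1.502, 0.697)
continuing one RK4 step at a time; state shown every 20 steps (Δt=0.2):
t=0.200: state=(1.587, 0.312)
t=0.400: state=(1.611, -0.049)
t=0.600: state=(1.574, -0.309)
t=0.800: state=(1.492, -0.501)
t=1.000: state=(1.376, -0.661)
t=1.200: state=(1.228, -0.815)
t=1.400: state=(1.049, -0.987)
t=1.600: state=(0.831, -1.202)
t=1.800: state=(0.564, -1.483)
t=2.000: state=(0.232, -1.851)
t=2.200: state=(-0.181, -2.280)
t=2.400: state=(-0.674, -2.603)
t=2.600: state=(-1.192, -2.474)
t=2.800: state=(-1.622, -1.746)
t=3.000: state=(-1.879, -0.841)
t=3.200: state=(-1.976, -0.180)
t=3.400: state=(-1.970, 0.199)
t=3.600: state=(-1.907, 0.408)
t=3.800: state=(-1.812, 0.537)
t=4.000: state=(-1.695, 0.635)
t=4.200: state=(-1.559, 0.727)
t=4.400: state=(-1.403, 0.831)
t=4.430: state=(-1.378, 0.848)
largest grid value and its neighbours: x(0.360)=1.61205, x(0.370)=1.61211, x(0.380)=1.61201
parabola through these three points peaks at t≈0.369 with x≈1.61211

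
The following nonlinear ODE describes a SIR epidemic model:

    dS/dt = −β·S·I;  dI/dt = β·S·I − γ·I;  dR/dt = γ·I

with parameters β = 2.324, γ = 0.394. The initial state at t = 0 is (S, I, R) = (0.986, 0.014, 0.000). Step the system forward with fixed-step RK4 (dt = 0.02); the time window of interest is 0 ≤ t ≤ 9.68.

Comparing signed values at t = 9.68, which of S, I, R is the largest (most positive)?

largest component: R

t=0.000: state=(0.986, 0.014, 0.000)
step 1 (dt=0.02): k1=(-0.032, 0.027, 0.006), k2=(-0.033, 0.027, 0.006), k3=(-0.033, 0.027, 0.006), k4=(-0.033, 0.028, 0.006); state += dt/6·(k1+2k2+2k3+k4)
t=0.020: state=(0.985, 0.015, 0.000)
t=0.040: state=(0.985, 0.015, 0.000)
t=0.060: state=(0.984, 0.016, 0.000)
continuing one RK4 step at a time; state shown every 25 steps (Δt=0.5):
t=0.500: state=(0.960, 0.036, 0.005)
t=1.000: state=(0.897, 0.087, 0.016)
t=1.500: state=(0.769, 0.189, 0.042)
t=2.000: state=(0.567, 0.339, 0.094)
t=2.500: state=(0.352, 0.473, 0.175)
t=3.000: state=(0.195, 0.530, 0.275)
t=3.500: state=(0.106, 0.516, 0.379)
t=4.000: state=(0.060, 0.465, 0.476)
t=4.500: state=(0.036, 0.403, 0.561)
t=5.000: state=(0.023, 0.342, 0.634)
t=5.500: state=(0.016, 0.287, 0.696)
t=6.000: state=(0.012, 0.240, 0.748)
t=6.500: state=(0.009, 0.199, 0.791)
t=7.000: state=(0.007, 0.165, 0.827)
t=7.500: state=(0.006, 0.137, 0.857)
t=8.000: state=(0.005, 0.113, 0.881)
t=8.500: state=(0.005, 0.093, 0.902)
t=9.000: state=(0.004, 0.077, 0.918)
t=9.500: state=(0.004, 0.064, 0.932)
t=9.680: state=(0.004, 0.059, 0.937)
compare at T: S=0.004, I=0.059, R=0.937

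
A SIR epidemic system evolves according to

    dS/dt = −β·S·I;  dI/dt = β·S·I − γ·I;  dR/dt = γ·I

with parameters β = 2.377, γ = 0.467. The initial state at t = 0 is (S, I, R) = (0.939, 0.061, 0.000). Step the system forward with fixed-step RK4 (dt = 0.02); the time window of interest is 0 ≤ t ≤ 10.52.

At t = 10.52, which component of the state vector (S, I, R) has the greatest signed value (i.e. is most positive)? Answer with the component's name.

t=0.000: state=(0.939, 0.061, 0.000)
step 1 (dt=0.02): k1=(-0.136, 0.108, 0.028), k2=(-0.138, 0.109, 0.029), k3=(-0.138, 0.109, 0.029), k4=(-0.141, 0.111, 0.030); state += dt/6·(k1+2k2+2k3+k4)
t=0.020: state=(0.936, 0.063, 0.001)
t=0.040: state=(0.933, 0.065, 0.001)
t=0.060: state=(0.930, 0.068, 0.002)
continuing one RK4 step at a time; state shown every 25 steps (Δt=0.5):
t=0.500: state=(0.838, 0.140, 0.022)
t=1.000: state=(0.659, 0.271, 0.070)
t=1.500: state=(0.438, 0.412, 0.150)
t=2.000: state=(0.254, 0.489, 0.257)
t=2.500: state=(0.141, 0.487, 0.372)
t=3.000: state=(0.081, 0.438, 0.481)
t=3.500: state=(0.050, 0.374, 0.576)
t=4.000: state=(0.033, 0.311, 0.655)
t=4.500: state=(0.024, 0.255, 0.721)
t=5.000: state=(0.018, 0.207, 0.775)
t=5.500: state=(0.015, 0.167, 0.819)
t=6.000: state=(0.012, 0.134, 0.854)
t=6.500: state=(0.011, 0.108, 0.882)
t=7.000: state=(0.009, 0.086, 0.904)
t=7.500: state=(0.009, 0.069, 0.922)
t=8.000: state=(0.008, 0.055, 0.937)
t=8.500: state=(0.008, 0.044, 0.948)
t=9.000: state=(0.007, 0.035, 0.958)
t=9.500: state=(0.007, 0.028, 0.965)
t=10.000: state=(0.007, 0.022, 0.971)
t=10.500: state=(0.007, 0.018, 0.976)
t=10.520: state=(0.007, 0.018, 0.976)
compare at T: S=0.007, I=0.018, R=0.976

largest component: R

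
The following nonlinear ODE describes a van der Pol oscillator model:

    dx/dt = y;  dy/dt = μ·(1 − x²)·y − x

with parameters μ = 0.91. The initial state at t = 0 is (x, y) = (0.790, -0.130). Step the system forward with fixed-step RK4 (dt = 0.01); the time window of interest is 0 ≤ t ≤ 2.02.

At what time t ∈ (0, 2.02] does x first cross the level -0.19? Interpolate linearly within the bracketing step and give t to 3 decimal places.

t = 1.311

t=0.000: state=(0.790, -0.130)
step 1 (dt=0.01): k1=(-0.130, -0.834), k2=(-0.134, -0.835), k3=(-0.134, -0.835), k4=(-0.138, -0.836); state += dt/6·(k1+2k2+2k3+k4)
t=0.010: state=(0.789, -0.138)
t=0.020: state=(0.787, -0.147)
t=0.030: state=(0.786, -0.155)
continuing one RK4 step at a time; state shown every 10 steps (Δt=0.1):
t=0.100: state=(0.773, -0.214)
t=0.200: state=(0.747, -0.300)
t=0.300: state=(0.713, -0.388)
t=0.400: state=(0.669, -0.478)
t=0.500: state=(0.617, -0.570)
t=0.600: state=(0.555, -0.666)
t=0.700: state=(0.484, -0.765)
t=0.800: state=(0.402, -0.869)
t=0.900: state=(0.310, -0.978)
t=1.000: state=(0.206, -1.092)
t=1.100: state=(0.091, -1.209)
t=1.200: state=(-0.035, -1.327)
t=1.300: state=(-0.174, -1.441)
t=1.310: state=(-0.188, -1.452)
next step: t=1.320: state=(-0.203, -1.463) — x has crossed -0.19
linear interpolation between t=1.310 (-0.18843) and t=1.320 (-0.20300) → t≈1.311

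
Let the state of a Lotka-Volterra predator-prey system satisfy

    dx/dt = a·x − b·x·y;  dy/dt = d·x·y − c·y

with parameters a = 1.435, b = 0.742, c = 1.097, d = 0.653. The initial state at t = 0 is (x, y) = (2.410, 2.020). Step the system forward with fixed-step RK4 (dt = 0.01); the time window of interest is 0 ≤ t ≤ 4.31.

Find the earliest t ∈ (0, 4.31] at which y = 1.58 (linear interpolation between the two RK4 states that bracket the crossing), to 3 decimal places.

t=0.000: state=(2.410, 2.020)
step 1 (dt=0.01): k1=(-0.154, 0.963), k2=(-0.162, 0.964), k3=(-0.162, 0.964), k4=(-0.171, 0.965); state += dt/6·(k1+2k2+2k3+k4)
t=0.010: state=(2.408, 2.030)
t=0.020: state=(2.407, 2.039)
t=0.030: state=(2.405, 2.049)
continuing one RK4 step at a time; state shown every 20 steps (Δt=0.2):
t=0.200: state=(2.345, 2.214)
t=0.400: state=(2.219, 2.397)
t=0.600: state=(2.048, 2.544)
t=0.800: state=(1.856, 2.636)
t=1.000: state=(1.668, 2.664)
t=1.200: state=(1.499, 2.630)
t=1.400: state=(1.360, 2.545)
t=1.600: state=(1.253, 2.423)
t=1.800: state=(1.177, 2.279)
t=2.000: state=(1.131, 2.127)
t=2.200: state=(1.112, 1.977)
t=2.400: state=(1.116, 1.836)
t=2.600: state=(1.144, 1.708)
t=2.800: state=(1.193, 1.597)
t=2.830: state=(1.202, 1.582)
next step: t=2.840: state=(1.205, 1.578) — y has crossed 1.58
linear interpolation between t=2.830 (1.58243) and t=2.840 (1.57751) → t≈2.835

t = 2.835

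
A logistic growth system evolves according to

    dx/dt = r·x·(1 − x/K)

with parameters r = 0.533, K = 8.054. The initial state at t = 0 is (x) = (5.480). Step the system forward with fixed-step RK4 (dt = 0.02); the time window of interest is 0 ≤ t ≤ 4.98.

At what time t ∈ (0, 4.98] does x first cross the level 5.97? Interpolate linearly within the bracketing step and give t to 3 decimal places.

t=0.000: state=(5.480)
step 1 (dt=0.02): k1=(0.933), k2=(0.932), k3=(0.932), k4=(0.930); state += dt/6·(k1+2k2+2k3+k4)
t=0.020: state=(5.499)
t=0.040: state=(5.517)
t=0.060: state=(5.536)
continuing one RK4 step at a time; state shown every 10 steps (Δt=0.2):
t=0.200: state=(5.663)
t=0.400: state=(5.838)
t=0.540: state=(5.956)
next step: t=0.560: state=(5.973) — x has crossed 5.97
linear interpolation between t=0.540 (5.95608) and t=0.560 (5.97257) → t≈0.557

t = 0.557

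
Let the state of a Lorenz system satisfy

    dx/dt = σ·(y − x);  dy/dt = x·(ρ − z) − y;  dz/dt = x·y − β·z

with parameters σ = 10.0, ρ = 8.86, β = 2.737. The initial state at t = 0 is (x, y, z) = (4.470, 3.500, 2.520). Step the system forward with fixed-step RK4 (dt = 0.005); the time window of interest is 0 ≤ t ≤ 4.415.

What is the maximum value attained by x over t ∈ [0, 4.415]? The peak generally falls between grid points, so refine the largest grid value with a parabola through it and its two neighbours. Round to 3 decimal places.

t=0.000: state=(4.470, 3.500, 2.520)
step 1 (dt=0.005): k1=(-9.700, 24.840, 8.748), k2=(-8.837, 24.527, 8.879), k3=(-8.866, 24.540, 8.882), k4=(-8.030, 24.239, 9.014); state += dt/6·(k1+2k2+2k3+k4)
t=0.005: state=(4.426, 3.623, 2.564)
t=0.010: state=(4.390, 3.742, 2.610)
t=0.015: state=(4.361, 3.860, 2.657)
continuing one RK4 step at a time; state shown every 40 steps (Δt=0.2):
t=0.200: state=(5.851, 7.120, 5.807)
t=0.400: state=(6.799, 6.109, 10.691)
t=0.600: state=(4.301, 3.083, 9.887)
t=0.800: state=(2.926, 2.735, 7.148)
t=1.000: state=(3.235, 3.677, 5.601)
t=1.200: state=(4.507, 5.265, 5.968)
t=1.400: state=(5.721, 5.997, 8.183)
t=1.600: state=(5.306, 4.722, 9.430)
t=1.800: state=(4.151, 3.728, 8.385)
t=2.000: state=(3.816, 3.890, 7.087)
t=2.200: state=(4.306, 4.673, 6.772)
t=2.400: state=(5.020, 5.289, 7.599)
t=2.600: state=(5.149, 5.001, 8.534)
t=2.800: state=(4.636, 4.352, 8.428)
t=3.000: state=(4.257, 4.189, 7.725)
t=3.200: state=(4.359, 4.507, 7.326)
t=3.400: state=(4.720, 4.893, 7.558)
t=3.600: state=(4.912, 4.912, 8.066)
t=3.800: state=(4.748, 4.612, 8.216)
t=4.000: state=(4.502, 4.418, 7.933)
t=4.200: state=(4.461, 4.503, 7.641)
t=4.400: state=(4.615, 4.709, 7.645)
t=4.415: state=(4.629, 4.722, 7.658)
largest grid value and its neighbours: x(0.340)=6.98640, x(0.345)=6.98870, x(0.350)=6.98771
parabola through these three points peaks at t≈0.346 with x≈6.98877

max x = 6.989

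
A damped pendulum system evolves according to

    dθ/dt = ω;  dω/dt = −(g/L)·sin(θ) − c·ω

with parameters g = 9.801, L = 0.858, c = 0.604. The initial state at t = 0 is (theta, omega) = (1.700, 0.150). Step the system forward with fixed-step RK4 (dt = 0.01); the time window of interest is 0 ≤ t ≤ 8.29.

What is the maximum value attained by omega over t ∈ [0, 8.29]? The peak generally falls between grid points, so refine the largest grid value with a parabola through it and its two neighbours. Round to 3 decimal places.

max omega = 3.268

t=0.000: state=(1.700, 0.150)
step 1 (dt=0.01): k1=(0.150, -11.418), k2=(0.093, -11.383), k3=(0.093, -11.383), k4=(0.036, -11.348); state += dt/6·(k1+2k2+2k3+k4)
t=0.010: state=(1.701, 0.036)
t=0.020: state=(1.701, -0.077)
t=0.030: state=(1.699, -0.189)
continuing one RK4 step at a time; state shown every 50 steps (Δt=0.5):
t=0.500: state=(0.512, -4.288)
t=1.000: state=(-1.127, -1.058)
t=1.500: state=(-0.450, 3.134)
t=2.000: state=(0.813, 0.877)
t=2.500: state=(0.286, -2.392)
t=3.000: state=(-0.618, -0.469)
t=3.500: state=(-0.137, 1.836)
t=4.000: state=(0.472, 0.109)
t=4.500: state=(0.029, -1.378)
t=5.000: state=(-0.353, 0.139)
t=5.500: state=(0.039, 0.996)
t=6.000: state=(0.253, -0.277)
t=6.500: state=(-0.074, -0.687)
t=7.000: state=(-0.174, 0.331)
t=7.500: state=(0.087, 0.446)
t=8.000: state=(0.112, -0.328)
t=8.290: state=(-0.009, -0.434)
largest grid value and its neighbours: omega(1.580)=3.26728, omega(1.590)=3.26759, omega(1.600)=3.26423
parabola through these three points peaks at t≈1.586 with omega≈3.26791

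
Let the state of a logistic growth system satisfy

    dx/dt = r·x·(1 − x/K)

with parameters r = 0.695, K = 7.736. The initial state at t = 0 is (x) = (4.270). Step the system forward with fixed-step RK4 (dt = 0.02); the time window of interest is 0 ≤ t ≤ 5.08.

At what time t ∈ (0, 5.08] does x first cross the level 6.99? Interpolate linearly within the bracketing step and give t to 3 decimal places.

t=0.000: state=(4.270)
step 1 (dt=0.02): k1=(1.330), k2=(1.329), k3=(1.329), k4=(1.328); state += dt/6·(k1+2k2+2k3+k4)
t=0.020: state=(4.297)
t=0.040: state=(4.323)
t=0.060: state=(4.350)
continuing one RK4 step at a time; state shown every 10 steps (Δt=0.2):
t=0.200: state=(4.534)
t=0.400: state=(4.791)
t=0.600: state=(5.040)
t=0.800: state=(5.279)
t=1.000: state=(5.506)
t=1.200: state=(5.720)
t=1.400: state=(5.920)
t=1.600: state=(6.106)
t=1.800: state=(6.278)
t=2.000: state=(6.435)
t=2.200: state=(6.579)
t=2.400: state=(6.709)
t=2.600: state=(6.826)
t=2.800: state=(6.932)
t=2.900: state=(6.981)
next step: t=2.920: state=(6.990) — x has crossed 6.99
linear interpolation between t=2.900 (6.98092) and t=2.920 (6.99034) → t≈2.919

t = 2.919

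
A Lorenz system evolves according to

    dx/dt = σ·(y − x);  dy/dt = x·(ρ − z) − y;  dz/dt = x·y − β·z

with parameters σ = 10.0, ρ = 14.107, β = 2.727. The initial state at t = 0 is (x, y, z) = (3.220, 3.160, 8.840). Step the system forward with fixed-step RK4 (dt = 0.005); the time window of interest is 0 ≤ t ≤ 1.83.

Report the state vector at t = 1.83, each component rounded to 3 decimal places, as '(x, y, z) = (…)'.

(x, y, z) = (4.599, 5.202, 10.591)

t=0.000: state=(3.220, 3.160, 8.840)
step 1 (dt=0.005): k1=(-0.600, 13.800, -13.931), k2=(-0.240, 13.869, -13.730), k3=(-0.247, 13.872, -13.728), k4=(0.106, 13.945, -13.525); state += dt/6·(k1+2k2+2k3+k4)
t=0.005: state=(3.219, 3.229, 8.771)
t=0.010: state=(3.221, 3.299, 8.705)
t=0.015: state=(3.227, 3.370, 8.640)
continuing one RK4 step at a time; state shown every 20 steps (Δt=0.1):
t=0.100: state=(3.741, 4.745, 7.913)
t=0.200: state=(5.126, 6.852, 8.285)
t=0.300: state=(7.028, 8.950, 10.615)
t=0.400: state=(8.490, 9.209, 14.529)
t=0.500: state=(8.132, 6.748, 17.064)
t=0.600: state=(6.232, 4.154, 16.353)
t=0.700: state=(4.474, 3.159, 14.073)
t=0.800: state=(3.655, 3.304, 11.813)
t=0.900: state=(3.695, 4.091, 10.155)
t=1.000: state=(4.398, 5.391, 9.399)
t=1.100: state=(5.627, 7.043, 9.905)
t=1.200: state=(7.051, 8.346, 11.913)
t=1.300: state=(7.884, 8.105, 14.629)
t=1.400: state=(7.398, 6.291, 16.042)
t=1.500: state=(6.022, 4.578, 15.354)
t=1.600: state=(4.813, 3.919, 13.634)
t=1.700: state=(4.288, 4.122, 11.934)
t=1.800: state=(4.441, 4.889, 10.781)
t=1.830: state=(4.599, 5.202, 10.591)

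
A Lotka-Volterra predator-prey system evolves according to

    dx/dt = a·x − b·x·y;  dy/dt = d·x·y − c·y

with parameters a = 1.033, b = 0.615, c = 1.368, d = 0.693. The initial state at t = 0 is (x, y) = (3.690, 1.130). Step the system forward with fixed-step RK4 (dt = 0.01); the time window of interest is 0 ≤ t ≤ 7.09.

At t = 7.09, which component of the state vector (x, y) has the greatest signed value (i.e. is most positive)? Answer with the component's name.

largest component: y

t=0.000: state=(3.690, 1.130)
step 1 (dt=0.01): k1=(1.247, 1.344), k2=(1.234, 1.357), k3=(1.234, 1.357), k4=(1.221, 1.370); state += dt/6·(k1+2k2+2k3+k4)
t=0.010: state=(3.702, 1.144)
t=0.020: state=(3.714, 1.157)
t=0.030: state=(3.726, 1.171)
continuing one RK4 step at a time; state shown every 25 steps (Δt=0.25):
t=0.250: state=(3.896, 1.554)
t=0.500: state=(3.799, 2.161)
t=0.750: state=(3.343, 2.863)
t=1.000: state=(2.659, 3.426)
t=1.250: state=(1.991, 3.634)
t=1.500: state=(1.486, 3.479)
t=1.750: state=(1.158, 3.100)
t=2.000: state=(0.964, 2.642)
t=2.250: state=(0.861, 2.196)
t=2.500: state=(0.820, 1.803)
t=2.750: state=(0.826, 1.476)
t=3.000: state=(0.870, 1.214)
t=3.250: state=(0.950, 1.009)
t=3.500: state=(1.067, 0.853)
t=3.750: state=(1.222, 0.738)
t=4.000: state=(1.422, 0.659)
t=4.250: state=(1.670, 0.612)
t=4.500: state=(1.972, 0.595)
t=4.750: state=(2.328, 0.613)
t=5.000: state=(2.731, 0.675)
t=5.250: state=(3.160, 0.798)
t=5.500: state=(3.564, 1.016)
t=5.750: state=(3.848, 1.375)
t=6.000: state=(3.877, 1.917)
t=6.250: state=(3.550, 2.604)
t=6.500: state=(2.923, 3.251)
t=6.750: state=(2.224, 3.604)
t=7.000: state=(1.651, 3.571)
t=7.090: state=(1.490, 3.482)
compare at T: x=1.490, y=3.482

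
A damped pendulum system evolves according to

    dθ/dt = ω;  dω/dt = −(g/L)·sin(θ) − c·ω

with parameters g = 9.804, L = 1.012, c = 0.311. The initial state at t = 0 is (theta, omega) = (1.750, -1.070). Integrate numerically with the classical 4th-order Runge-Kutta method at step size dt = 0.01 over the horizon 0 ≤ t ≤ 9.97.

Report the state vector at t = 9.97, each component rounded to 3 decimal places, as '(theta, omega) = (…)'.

t=0.000: state=(1.750, -1.070)
step 1 (dt=0.01): k1=(-1.070, -9.200), k2=(-1.116, -9.195), k3=(-1.116, -9.195), k4=(-1.162, -9.190); state += dt/6·(k1+2k2+2k3+k4)
t=0.010: state=(1.739, -1.162)
t=0.020: state=(1.727, -1.254)
t=0.030: state=(1.714, -1.346)
continuing one RK4 step at a time; state shown every 50 steps (Δt=0.5):
t=0.500: state=(0.186, -4.499)
t=1.000: state=(-1.399, -1.003)
t=1.500: state=(-0.746, 3.301)
t=2.000: state=(0.933, 2.151)
t=2.500: state=(0.903, -2.143)
t=3.000: state=(-0.553, -2.534)
t=3.500: state=(-0.886, 1.286)
t=4.000: state=(0.291, 2.486)
t=4.500: state=(0.802, -0.695)
t=5.000: state=(-0.123, -2.257)
t=5.500: state=(-0.699, 0.305)
t=6.000: state=(0.021, 1.976)
t=6.500: state=(0.599, -0.056)
t=7.000: state=(0.039, -1.700)
t=7.500: state=(-0.508, -0.096)
t=8.000: state=(-0.073, 1.449)
t=8.500: state=(0.429, 0.185)
t=9.000: state=(0.090, -1.229)
t=9.500: state=(-0.361, -0.233)
t=9.970: state=(-0.128, 1.017)

(theta, omega) = (-0.128, 1.017)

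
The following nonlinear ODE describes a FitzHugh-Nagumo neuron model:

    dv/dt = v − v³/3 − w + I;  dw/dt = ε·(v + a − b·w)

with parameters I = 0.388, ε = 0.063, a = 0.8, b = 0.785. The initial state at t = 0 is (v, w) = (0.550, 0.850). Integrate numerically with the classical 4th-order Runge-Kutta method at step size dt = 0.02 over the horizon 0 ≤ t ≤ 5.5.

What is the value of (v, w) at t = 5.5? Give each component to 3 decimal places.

(v, w) = (-1.170, 0.958)

t=0.000: state=(0.550, 0.850)
step 1 (dt=0.02): k1=(0.033, 0.043), k2=(0.032, 0.043), k3=(0.032, 0.043), k4=(0.032, 0.043); state += dt/6·(k1+2k2+2k3+k4)
t=0.020: state=(0.551, 0.851)
t=0.040: state=(0.551, 0.852)
t=0.060: state=(0.552, 0.853)
continuing one RK4 step at a time; state shown every 10 steps (Δt=0.2):
t=0.200: state=(0.556, 0.859)
t=0.400: state=(0.561, 0.867)
t=0.600: state=(0.565, 0.876)
t=0.800: state=(0.568, 0.884)
t=1.000: state=(0.570, 0.893)
t=1.200: state=(0.569, 0.901)
t=1.400: state=(0.567, 0.909)
t=1.600: state=(0.563, 0.918)
t=1.800: state=(0.557, 0.926)
t=2.000: state=(0.548, 0.933)
t=2.200: state=(0.536, 0.941)
t=2.400: state=(0.520, 0.948)
t=2.600: state=(0.501, 0.956)
t=2.800: state=(0.477, 0.962)
t=3.000: state=(0.447, 0.969)
t=3.200: state=(0.411, 0.975)
t=3.400: state=(0.367, 0.980)
t=3.600: state=(0.313, 0.985)
t=3.800: state=(0.249, 0.988)
t=4.000: state=(0.170, 0.991)
t=4.200: state=(0.073, 0.993)
t=4.400: state=(-0.044, 0.994)
t=4.600: state=(-0.188, 0.992)
t=4.800: state=(-0.362, 0.989)
t=5.000: state=(-0.567, 0.984)
t=5.200: state=(-0.800, 0.976)
t=5.400: state=(-1.048, 0.964)
t=5.500: state=(-1.170, 0.958)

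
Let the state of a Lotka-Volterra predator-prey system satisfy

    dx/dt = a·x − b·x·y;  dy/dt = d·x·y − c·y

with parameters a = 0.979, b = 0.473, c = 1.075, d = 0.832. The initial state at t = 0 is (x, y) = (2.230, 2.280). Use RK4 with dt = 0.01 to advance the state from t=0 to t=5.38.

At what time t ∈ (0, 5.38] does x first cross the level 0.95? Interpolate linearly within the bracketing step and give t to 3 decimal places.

t=0.000: state=(2.230, 2.280)
step 1 (dt=0.01): k1=(-0.222, 1.779), k2=(-0.231, 1.784), k3=(-0.231, 1.784), k4=(-0.240, 1.789); state += dt/6·(k1+2k2+2k3+k4)
t=0.010: state=(2.228, 2.298)
t=0.020: state=(2.225, 2.316)
t=0.030: state=(2.223, 2.334)
continuing one RK4 step at a time; state shown every 20 steps (Δt=0.2):
t=0.200: state=(2.149, 2.650)
t=0.400: state=(1.998, 3.020)
t=0.600: state=(1.798, 3.342)
t=0.800: state=(1.575, 3.569)
t=1.000: state=(1.359, 3.674)
t=1.200: state=(1.167, 3.655)
t=1.400: state=(1.010, 3.532)
t=1.490: state=(0.951, 3.450)
next step: t=1.500: state=(0.945, 3.440) — x has crossed 0.95
linear interpolation between t=1.490 (0.95075) and t=1.500 (0.94459) → t≈1.491

t = 1.491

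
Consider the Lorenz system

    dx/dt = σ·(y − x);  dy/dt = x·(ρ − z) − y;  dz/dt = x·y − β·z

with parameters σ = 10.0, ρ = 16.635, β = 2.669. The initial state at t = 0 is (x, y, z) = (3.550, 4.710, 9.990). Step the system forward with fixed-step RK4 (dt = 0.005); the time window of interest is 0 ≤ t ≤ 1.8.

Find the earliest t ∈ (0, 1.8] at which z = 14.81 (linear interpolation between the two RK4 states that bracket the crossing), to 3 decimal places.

t=0.000: state=(3.550, 4.710, 9.990)
step 1 (dt=0.005): k1=(11.600, 18.880, -9.943), k2=(11.782, 19.114, -9.571), k3=(11.783, 19.113, -9.569), k4=(11.967, 19.348, -9.193); state += dt/6·(k1+2k2+2k3+k4)
t=0.005: state=(3.609, 4.806, 9.942)
t=0.010: state=(3.670, 4.903, 9.898)
t=0.015: state=(3.732, 5.004, 9.858)
continuing one RK4 step at a time; state shown every 20 steps (Δt=0.1):
t=0.100: state=(5.100, 7.052, 9.885)
t=0.200: state=(7.354, 9.755, 12.269)
t=0.255: state=(8.590, 10.566, 14.796)
next step: t=0.260: state=(8.687, 10.587, 15.054) — z has crossed 14.81
linear interpolation between t=0.255 (14.79604) and t=0.260 (15.05376) → t≈0.255

t = 0.255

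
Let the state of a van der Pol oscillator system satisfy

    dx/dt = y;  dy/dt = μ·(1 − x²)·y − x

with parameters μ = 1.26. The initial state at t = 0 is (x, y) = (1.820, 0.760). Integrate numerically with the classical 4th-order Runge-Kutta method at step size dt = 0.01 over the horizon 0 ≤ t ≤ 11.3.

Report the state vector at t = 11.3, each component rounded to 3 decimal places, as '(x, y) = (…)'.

(x, y) = (-1.645, 0.607)

t=0.000: state=(1.820, 0.760)
step 1 (dt=0.01): k1=(0.760, -4.034), k2=(0.740, -3.992), k3=(0.740, -3.992), k4=(0.720, -3.950); state += dt/6·(k1+2k2+2k3+k4)
t=0.010: state=(1.827, 0.720)
t=0.020: state=(1.834, 0.681)
t=0.030: state=(1.841, 0.643)
continuing one RK4 step at a time; state shown every 50 steps (Δt=0.5):
t=0.500: state=(1.864, -0.316)
t=1.000: state=(1.629, -0.587)
t=1.500: state=(1.281, -0.824)
t=2.000: state=(0.767, -1.300)
t=2.500: state=(-0.130, -2.423)
t=3.000: state=(-1.502, -2.321)
t=3.500: state=(-2.010, -0.045)
t=4.000: state=(-1.873, 0.457)
t=4.500: state=(-1.600, 0.632)
t=5.000: state=(-1.230, 0.872)
t=5.500: state=(-0.681, 1.404)
t=6.000: state=(0.295, 2.612)
t=6.500: state=(1.644, 1.958)
t=7.000: state=(2.010, -0.082)
t=7.500: state=(1.844, -0.483)
t=8.000: state=(1.559, -0.656)
t=8.500: state=(1.173, -0.917)
t=9.000: state=(0.588, -1.514)
t=9.500: state=(-0.466, -2.772)
t=10.000: state=(-1.757, -1.581)
t=10.500: state=(-2.002, 0.178)
t=11.000: state=(-1.812, 0.507)
t=11.300: state=(-1.645, 0.607)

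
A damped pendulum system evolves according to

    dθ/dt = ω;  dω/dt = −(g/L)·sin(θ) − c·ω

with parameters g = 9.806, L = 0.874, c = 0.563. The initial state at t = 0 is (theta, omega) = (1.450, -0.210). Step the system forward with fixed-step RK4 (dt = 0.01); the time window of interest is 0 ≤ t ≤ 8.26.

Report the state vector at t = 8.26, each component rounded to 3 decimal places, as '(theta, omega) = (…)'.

(theta, omega) = (-0.009, -0.444)

t=0.000: state=(1.450, -0.210)
step 1 (dt=0.01): k1=(-0.210, -11.020), k2=(-0.265, -10.987), k3=(-0.265, -10.987), k4=(-0.320, -10.954); state += dt/6·(k1+2k2+2k3+k4)
t=0.010: state=(1.447, -0.320)
t=0.020: state=(1.444, -0.429)
t=0.030: state=(1.439, -0.538)
continuing one RK4 step at a time; state shown every 50 steps (Δt=0.5):
t=0.500: state=(0.208, -3.886)
t=1.000: state=(-1.048, -0.306)
t=1.500: state=(-0.191, 2.951)
t=2.000: state=(0.782, 0.220)
t=2.500: state=(0.098, -2.254)
t=3.000: state=(-0.593, 0.007)
t=3.500: state=(-0.011, 1.706)
t=4.000: state=(0.447, -0.206)
t=4.500: state=(-0.052, -1.261)
t=5.000: state=(-0.329, 0.334)
t=5.500: state=(0.088, 0.902)
t=6.000: state=(0.234, -0.391)
t=6.500: state=(-0.104, -0.619)
t=7.000: state=(-0.160, 0.395)
t=7.500: state=(0.104, 0.403)
t=8.000: state=(0.103, -0.365)
t=8.260: state=(-0.009, -0.444)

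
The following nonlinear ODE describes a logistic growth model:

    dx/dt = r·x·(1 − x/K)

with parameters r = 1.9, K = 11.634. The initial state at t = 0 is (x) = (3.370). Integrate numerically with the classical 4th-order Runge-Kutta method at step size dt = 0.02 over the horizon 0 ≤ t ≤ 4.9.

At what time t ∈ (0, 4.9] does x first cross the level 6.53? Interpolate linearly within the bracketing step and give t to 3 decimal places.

t=0.000: state=(3.370)
step 1 (dt=0.02): k1=(4.548), k2=(4.584), k3=(4.585), k4=(4.620); state += dt/6·(k1+2k2+2k3+k4)
t=0.020: state=(3.462)
t=0.040: state=(3.555)
t=0.060: state=(3.649)
continuing one RK4 step at a time; state shown every 10 steps (Δt=0.2):
t=0.200: state=(4.346)
t=0.400: state=(5.419)
t=0.600: state=(6.520)
next step: t=0.620: state=(6.629) — x has crossed 6.53
linear interpolation between t=0.600 (6.52032) and t=0.620 (6.62896) → t≈0.602

t = 0.602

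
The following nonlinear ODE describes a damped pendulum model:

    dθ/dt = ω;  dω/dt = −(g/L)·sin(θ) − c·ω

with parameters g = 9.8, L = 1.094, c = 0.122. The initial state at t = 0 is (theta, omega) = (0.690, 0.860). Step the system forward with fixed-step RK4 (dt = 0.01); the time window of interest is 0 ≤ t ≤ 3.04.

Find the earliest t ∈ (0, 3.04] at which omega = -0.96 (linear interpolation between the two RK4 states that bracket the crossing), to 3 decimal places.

t=0.000: state=(0.690, 0.860)
step 1 (dt=0.01): k1=(0.860, -5.807), k2=(0.831, -5.833), k3=(0.831, -5.832), k4=(0.802, -5.857); state += dt/6·(k1+2k2+2k3+k4)
t=0.010: state=(0.698, 0.802)
t=0.020: state=(0.706, 0.743)
t=0.030: state=(0.713, 0.684)
continuing one RK4 step at a time; state shown every 10 steps (Δt=0.1):
t=0.100: state=(0.746, 0.260)
t=0.200: state=(0.742, -0.349)
t=0.300: state=(0.677, -0.928)
next step: t=0.310: state=(0.668, -0.983) — omega has crossed -0.96
linear interpolation between t=0.300 (-0.92802) and t=0.310 (-0.98268) → t≈0.306

t = 0.306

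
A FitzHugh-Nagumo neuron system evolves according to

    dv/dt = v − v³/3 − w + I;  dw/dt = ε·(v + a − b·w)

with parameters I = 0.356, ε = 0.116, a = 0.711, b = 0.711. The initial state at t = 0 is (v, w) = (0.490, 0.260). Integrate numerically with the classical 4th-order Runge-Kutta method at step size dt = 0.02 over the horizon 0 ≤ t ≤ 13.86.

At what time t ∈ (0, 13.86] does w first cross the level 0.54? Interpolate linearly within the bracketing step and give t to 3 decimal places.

t = 1.683

t=0.000: state=(0.490, 0.260)
step 1 (dt=0.02): k1=(0.547, 0.118), k2=(0.550, 0.118), k3=(0.550, 0.118), k4=(0.553, 0.119); state += dt/6·(k1+2k2+2k3+k4)
t=0.020: state=(0.501, 0.262)
t=0.040: state=(0.512, 0.265)
t=0.060: state=(0.523, 0.267)
continuing one RK4 step at a time; state shown every 25 steps (Δt=0.5):
t=0.500: state=(0.795, 0.326)
t=1.000: state=(1.119, 0.408)
t=1.500: state=(1.365, 0.503)
t=1.680: state=(1.423, 0.539)
next step: t=1.700: state=(1.429, 0.543) — w has crossed 0.54
linear interpolation between t=1.680 (0.53933) and t=1.700 (0.54340) → t≈1.683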